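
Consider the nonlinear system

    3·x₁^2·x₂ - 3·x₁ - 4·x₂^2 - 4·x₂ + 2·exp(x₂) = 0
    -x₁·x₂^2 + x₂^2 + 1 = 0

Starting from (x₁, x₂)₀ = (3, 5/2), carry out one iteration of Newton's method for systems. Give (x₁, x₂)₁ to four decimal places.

(2.3415, 1.7616)

At (3, 5/2): F = (47.864988, -11.5000).
Jacobian J = [[6·x₁·x₂ - 3, 3·x₁^2 - 8·x₂ + 2·exp(x₂) - 4], [-x₂^2, -2·x₁·x₂ + 2·x₂]].
At the point, J = [[42.0000, 27.364988], [-6.2500, -10.0000]] (det J = -248.968825).
Solving J·Δ = −F gives Δ = (-0.6585, -0.7384).
Then the next iterate is (x₁, x₂)₁ = (2.3415, 1.7616).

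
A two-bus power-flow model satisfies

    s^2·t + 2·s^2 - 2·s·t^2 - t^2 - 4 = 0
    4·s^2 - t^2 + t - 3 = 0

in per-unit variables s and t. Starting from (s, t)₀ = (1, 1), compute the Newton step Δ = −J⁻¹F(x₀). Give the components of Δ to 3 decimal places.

(-0.250, -1.000)

At (1, 1): F = (-4.000, 1.000).
Jacobian J = [[2·s·t + 4·s - 2·t^2, s^2 - 4·s·t - 2·t], [8·s, -2·t + 1]].
At the point, J = [[4.000, -5.000], [8.000, -1.000]] (det J = 36.000).
Solving J·Δ = −F gives Δ = (-0.250, -1.000).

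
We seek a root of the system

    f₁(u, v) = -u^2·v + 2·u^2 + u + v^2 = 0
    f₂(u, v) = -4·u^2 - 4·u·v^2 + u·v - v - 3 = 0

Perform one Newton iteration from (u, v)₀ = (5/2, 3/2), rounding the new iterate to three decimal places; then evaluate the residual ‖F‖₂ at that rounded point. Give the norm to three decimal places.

11.372

At (5/2, 3/2): F = (7.875, -48.250).
Jacobian J = [[-2·u·v + 4·u + 1, -u^2 + 2·v], [-8·u - 4·v^2 + v, -8·u·v + u - 1]].
At the point, J = [[3.500, -3.250], [-27.500, -28.500]] (det J = -189.125).
Solving J·Δ = −F gives Δ = (-2.016, 0.252).
Then the next iterate is (u, v)₁ = (0.484, 1.752).
Re-evaluating at (0.484, 1.752): F = (3.61160, -10.78362), so ‖F‖₂ = 11.372.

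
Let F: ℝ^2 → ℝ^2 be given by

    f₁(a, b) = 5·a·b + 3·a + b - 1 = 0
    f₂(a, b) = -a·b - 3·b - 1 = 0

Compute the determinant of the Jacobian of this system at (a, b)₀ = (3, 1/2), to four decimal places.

J = [[5·b + 3, 5·a + 1], [-b, -a - 3]].
At the point, J = [[5.5000, 16.0000], [-0.5000, -6.0000]].
det J = -25.0000.

-25.0000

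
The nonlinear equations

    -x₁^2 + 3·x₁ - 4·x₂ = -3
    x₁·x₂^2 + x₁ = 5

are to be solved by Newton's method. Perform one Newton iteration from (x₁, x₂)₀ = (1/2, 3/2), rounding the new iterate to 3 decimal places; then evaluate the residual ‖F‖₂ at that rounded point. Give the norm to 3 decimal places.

1.035

At (1/2, 3/2): F = (-1.750, -3.375).
Jacobian J = [[-2·x₁ + 3, -4], [x₂^2 + 1, 2·x₁·x₂]].
At the point, J = [[2.000, -4.000], [3.250, 1.500]] (det J = 16.000).
Solving J·Δ = −F gives Δ = (1.008, 0.066).
Then the next iterate is (x₁, x₂)₁ = (1.508, 1.566).
Re-evaluating at (1.508, 1.566): F = (-1.01406, 0.20615), so ‖F‖₂ = 1.035.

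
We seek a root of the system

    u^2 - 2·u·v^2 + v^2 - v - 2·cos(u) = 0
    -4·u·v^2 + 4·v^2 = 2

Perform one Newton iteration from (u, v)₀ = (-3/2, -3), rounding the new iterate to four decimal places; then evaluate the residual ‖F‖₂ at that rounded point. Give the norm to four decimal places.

At (-3/2, -3): F = (41.108526, 88.0000).
Jacobian J = [[2·u - 2·v^2 + 2·sin(u), -4·u·v + 2·v - 1], [-4·v^2, -8·u·v + 8·v]].
At the point, J = [[-22.994990, -25.0000], [-36.0000, -60.0000]] (det J = 479.699398).
Solving J·Δ = −F gives Δ = (0.5556, 1.1333).
Then the next iterate is (u, v)₁ = (-0.9444, -1.8667).
Re-evaluating at (-0.9444, -1.8667): F = (11.652356, 25.101583), so ‖F‖₂ = 27.6743.

27.6743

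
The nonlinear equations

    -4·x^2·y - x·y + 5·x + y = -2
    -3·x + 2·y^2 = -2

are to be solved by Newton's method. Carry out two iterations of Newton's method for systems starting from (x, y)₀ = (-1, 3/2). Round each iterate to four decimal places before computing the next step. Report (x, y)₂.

(0.8187, 7.9250)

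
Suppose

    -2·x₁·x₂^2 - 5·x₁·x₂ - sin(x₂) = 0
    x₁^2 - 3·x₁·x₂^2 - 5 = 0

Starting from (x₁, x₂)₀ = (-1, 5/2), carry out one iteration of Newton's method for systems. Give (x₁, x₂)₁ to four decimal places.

(1.8213, 5.4194)

At (-1, 5/2): F = (24.401528, 14.7500).
Jacobian J = [[-2·x₂^2 - 5·x₂, -4·x₁·x₂ - 5·x₁ - cos(x₂)], [2·x₁ - 3·x₂^2, -6·x₁·x₂]].
At the point, J = [[-25.0000, 15.801144], [-20.7500, 15.0000]] (det J = -47.126270).
Solving J·Δ = −F gives Δ = (2.8213, 2.9194).
Then the next iterate is (x₁, x₂)₁ = (1.8213, 5.4194).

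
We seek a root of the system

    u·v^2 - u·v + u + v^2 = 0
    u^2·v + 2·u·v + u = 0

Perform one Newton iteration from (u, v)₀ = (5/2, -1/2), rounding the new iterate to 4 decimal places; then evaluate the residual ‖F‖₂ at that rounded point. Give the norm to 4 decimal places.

35.8480

At (5/2, -1/2): F = (4.6250, -3.1250).
Jacobian J = [[v^2 - v + 1, 2·u·v - u + 2·v], [2·u·v + 2·v + 1, u^2 + 2·u]].
At the point, J = [[1.7500, -6.0000], [-2.5000, 11.2500]] (det J = 4.6875).
Solving J·Δ = −F gives Δ = (-7.1000, -1.3000).
Then the next iterate is (u, v)₁ = (-4.6000, -1.8000).
Re-evaluating at (-4.6000, -1.8000): F = (-24.5440, -26.1280), so ‖F‖₂ = 35.8480.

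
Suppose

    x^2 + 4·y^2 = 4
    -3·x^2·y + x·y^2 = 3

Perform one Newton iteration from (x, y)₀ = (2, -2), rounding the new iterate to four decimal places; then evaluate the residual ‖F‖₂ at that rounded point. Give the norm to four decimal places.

At (2, -2): F = (16.0000, 29.0000).
Jacobian J = [[2·x, 8·y], [-6·x·y + y^2, -3·x^2 + 2·x·y]].
At the point, J = [[4.0000, -16.0000], [28.0000, -20.0000]] (det J = 368.0000).
Solving J·Δ = −F gives Δ = (-0.3913, 0.9022).
Then the next iterate is (x, y)₁ = (1.6087, -1.0978).
Re-evaluating at (1.6087, -1.0978): F = (3.408575, 7.461790), so ‖F‖₂ = 8.2035.

8.2035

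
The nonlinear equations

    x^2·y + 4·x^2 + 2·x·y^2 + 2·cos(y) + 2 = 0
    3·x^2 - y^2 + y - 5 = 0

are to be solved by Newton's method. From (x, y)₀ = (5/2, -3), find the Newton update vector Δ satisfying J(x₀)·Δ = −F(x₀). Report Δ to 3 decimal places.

At (5/2, -3): F = (51.27002, 1.750).
Jacobian J = [[2·x·y + 8·x + 2·y^2, x^2 + 4·x·y - 2·sin(y)], [6·x, -2·y + 1]].
At the point, J = [[23.000, -23.46776], [15.000, 7.000]] (det J = 513.01640).
Solving J·Δ = −F gives Δ = (-0.780, 1.421).

(-0.780, 1.421)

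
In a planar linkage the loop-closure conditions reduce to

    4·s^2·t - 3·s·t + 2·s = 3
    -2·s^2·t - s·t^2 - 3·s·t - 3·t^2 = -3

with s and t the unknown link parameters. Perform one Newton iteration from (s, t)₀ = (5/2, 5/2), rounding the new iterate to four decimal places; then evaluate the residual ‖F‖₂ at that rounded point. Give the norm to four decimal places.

At (5/2, 5/2): F = (45.7500, -81.3750).
Jacobian J = [[8·s·t - 3·t + 2, 4·s^2 - 3·s], [-4·s·t - t^2 - 3·t, -2·s^2 - 2·s·t - 3·s - 6·t]].
At the point, J = [[44.5000, 17.5000], [-38.7500, -47.5000]] (det J = -1435.6250).
Solving J·Δ = −F gives Δ = (-0.5218, -1.2875).
Then the next iterate is (s, t)₁ = (1.9782, 1.2125).
Re-evaluating at (1.9782, 1.2125): F = (12.740082, -21.004127), so ‖F‖₂ = 24.5659.

24.5659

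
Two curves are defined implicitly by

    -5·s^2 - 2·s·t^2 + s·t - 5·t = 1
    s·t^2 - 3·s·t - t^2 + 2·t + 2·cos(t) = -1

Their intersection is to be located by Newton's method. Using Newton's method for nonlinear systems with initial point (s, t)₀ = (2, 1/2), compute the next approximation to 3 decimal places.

At (2, 1/2): F = (-23.500, 1.00517).
Jacobian J = [[-10·s - 2·t^2 + t, -4·s·t + s - 5], [t^2 - 3·t, 2·s·t - 3·s - 2·t - 2·sin(t) + 2]].
At the point, J = [[-20.000, -7.000], [-1.250, -3.95885]] (det J = 70.42702).
Solving J·Δ = −F gives Δ = (-1.421, 0.703).
Then the next iterate is (s, t)₁ = (0.579, 1.203).

(0.579, 1.203)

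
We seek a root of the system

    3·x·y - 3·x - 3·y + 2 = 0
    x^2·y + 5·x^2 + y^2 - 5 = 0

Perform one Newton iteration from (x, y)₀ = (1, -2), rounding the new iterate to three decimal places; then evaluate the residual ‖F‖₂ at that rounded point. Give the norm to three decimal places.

At (1, -2): F = (-1.000, 2.000).
Jacobian J = [[3·y - 3, 3·x - 3], [2·x·y + 10·x, x^2 + 2·y]].
At the point, J = [[-9.000, 0.000], [6.000, -3.000]] (det J = 27.000).
Solving J·Δ = −F gives Δ = (-0.111, 0.444).
Then the next iterate is (x, y)₁ = (0.889, -1.556).
Re-evaluating at (0.889, -1.556): F = (-0.14885, 0.14300), so ‖F‖₂ = 0.206.

0.206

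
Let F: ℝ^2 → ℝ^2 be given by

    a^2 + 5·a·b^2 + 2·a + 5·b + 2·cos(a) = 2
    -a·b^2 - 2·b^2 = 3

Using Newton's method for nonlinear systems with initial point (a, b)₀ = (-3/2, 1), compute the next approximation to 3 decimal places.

At (-3/2, 1): F = (-5.10853, -3.500).
Jacobian J = [[2·a + 5·b^2 - 2·sin(a) + 2, 10·a·b + 5], [-b^2, -2·a·b - 4·b]].
At the point, J = [[5.99499, -10.000], [-1.000, -1.000]] (det J = -15.99499).
Solving J·Δ = −F gives Δ = (-1.869, -1.631).
Then the next iterate is (a, b)₁ = (-3.369, -0.631).

(-3.369, -0.631)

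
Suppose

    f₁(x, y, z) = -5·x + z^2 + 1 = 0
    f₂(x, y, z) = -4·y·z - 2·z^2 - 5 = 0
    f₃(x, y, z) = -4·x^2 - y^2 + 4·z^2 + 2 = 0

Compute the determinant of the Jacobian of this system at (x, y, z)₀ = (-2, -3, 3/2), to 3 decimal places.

J = [[-5, 0, 2·z], [0, -4·z, -4·y - 4·z], [-8·x, -2·y, 8·z]].
At the point, J = [[-5.000, 0.000, 3.000], [0.000, -6.000, 6.000], [16.000, 6.000, 12.000]].
det J = 828.000.

828.000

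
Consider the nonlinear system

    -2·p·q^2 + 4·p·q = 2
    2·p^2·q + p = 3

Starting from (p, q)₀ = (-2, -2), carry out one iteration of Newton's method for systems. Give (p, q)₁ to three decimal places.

(-1.057, -1.379)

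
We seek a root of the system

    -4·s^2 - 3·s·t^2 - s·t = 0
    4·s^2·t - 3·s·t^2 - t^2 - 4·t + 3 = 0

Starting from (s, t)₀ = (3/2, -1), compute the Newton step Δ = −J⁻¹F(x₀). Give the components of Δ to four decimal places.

At (3/2, -1): F = (-12.0000, -7.5000).
Jacobian J = [[-8·s - 3·t^2 - t, -6·s·t - s], [8·s·t - 3·t^2, 4·s^2 - 6·s·t - 2·t - 4]].
At the point, J = [[-14.0000, 7.5000], [-15.0000, 16.0000]] (det J = -111.5000).
Solving J·Δ = −F gives Δ = (-1.2175, -0.6726).

(-1.2175, -0.6726)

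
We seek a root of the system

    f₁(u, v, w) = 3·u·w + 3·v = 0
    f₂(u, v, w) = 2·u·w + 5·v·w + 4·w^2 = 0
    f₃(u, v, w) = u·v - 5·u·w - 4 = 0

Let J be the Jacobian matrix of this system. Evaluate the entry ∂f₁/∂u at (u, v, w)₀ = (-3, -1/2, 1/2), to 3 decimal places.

1.500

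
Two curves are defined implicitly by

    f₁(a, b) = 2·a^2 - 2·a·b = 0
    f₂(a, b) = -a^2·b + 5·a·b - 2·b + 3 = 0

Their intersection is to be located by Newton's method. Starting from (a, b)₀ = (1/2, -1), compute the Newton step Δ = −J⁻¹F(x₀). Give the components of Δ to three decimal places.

At (1/2, -1): F = (1.500, 2.750).
Jacobian J = [[4·a - 2·b, -2·a], [-2·a·b + 5·b, -a^2 + 5·a - 2]].
At the point, J = [[4.000, -1.000], [-4.000, 0.250]] (det J = -3.000).
Solving J·Δ = −F gives Δ = (1.042, 5.667).

(1.042, 5.667)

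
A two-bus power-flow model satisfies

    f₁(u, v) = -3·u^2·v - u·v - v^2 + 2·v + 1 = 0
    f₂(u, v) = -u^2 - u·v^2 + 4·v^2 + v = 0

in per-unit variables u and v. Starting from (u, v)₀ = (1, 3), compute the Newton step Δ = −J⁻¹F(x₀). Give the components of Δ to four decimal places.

At (1, 3): F = (-14.0000, 29.0000).
Jacobian J = [[-6·u·v - v, -3·u^2 - u - 2·v + 2], [-2·u - v^2, -2·u·v + 8·v + 1]].
At the point, J = [[-21.0000, -8.0000], [-11.0000, 19.0000]] (det J = -487.0000).
Solving J·Δ = −F gives Δ = (-0.0698, -1.5667).

(-0.0698, -1.5667)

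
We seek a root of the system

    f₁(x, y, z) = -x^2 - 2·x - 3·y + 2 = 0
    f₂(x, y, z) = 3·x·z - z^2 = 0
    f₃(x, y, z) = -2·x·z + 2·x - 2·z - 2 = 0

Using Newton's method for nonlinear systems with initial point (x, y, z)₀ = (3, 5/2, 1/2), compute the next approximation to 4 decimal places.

(1.3000, 0.2000, 0.2875)

At (3, 5/2, 1/2): F = (-20.5000, 4.2500, 0.0000).
Jacobian J = [[-2·x - 2, -3, 0], [3·z, 0, 3·x - 2·z], [-2·z + 2, 0, -2·x - 2]].
At the point, J = [[-8.0000, -3.0000, 0.0000], [1.5000, 0.0000, 8.0000], [1.0000, 0.0000, -8.0000]] (det J = -60.0000).
Solving J·Δ = −F gives Δ = (-1.7000, -2.3000, -0.2125).
Then the next iterate is (x, y, z)₁ = (1.3000, 0.2000, 0.2875).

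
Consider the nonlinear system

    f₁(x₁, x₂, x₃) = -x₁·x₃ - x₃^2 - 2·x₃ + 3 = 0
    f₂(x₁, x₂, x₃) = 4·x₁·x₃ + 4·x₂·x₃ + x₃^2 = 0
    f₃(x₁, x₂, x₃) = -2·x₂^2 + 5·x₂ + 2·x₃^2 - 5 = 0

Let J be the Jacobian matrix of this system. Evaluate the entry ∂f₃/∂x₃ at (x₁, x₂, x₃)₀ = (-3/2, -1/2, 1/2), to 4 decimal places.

2.0000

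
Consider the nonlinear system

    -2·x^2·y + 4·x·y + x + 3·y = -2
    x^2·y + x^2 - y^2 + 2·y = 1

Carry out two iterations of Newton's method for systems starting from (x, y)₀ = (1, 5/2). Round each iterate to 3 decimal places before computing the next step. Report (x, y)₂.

At (1, 5/2): F = (15.500, 1.250).
Jacobian J = [[-4·x·y + 4·y + 1, -2·x^2 + 4·x + 3], [2·x·y + 2·x, x^2 - 2·y + 2]].
At the point, J = [[1.000, 5.000], [7.000, -2.000]] (det J = -37.000).
Solving J·Δ = −F gives Δ = (-1.007, -2.899).
Then the next iterate is (x, y)₁ = (-0.007, -0.399).
Round to (-0.007, -0.399) and repeat: F = (0.80721, -1.95717), J = [[-0.60717, 2.97190], [-0.00841, 2.79805]].
Δ = (4.824, 0.714), so (x, y)₂ = (4.817, 0.315).

(4.817, 0.315)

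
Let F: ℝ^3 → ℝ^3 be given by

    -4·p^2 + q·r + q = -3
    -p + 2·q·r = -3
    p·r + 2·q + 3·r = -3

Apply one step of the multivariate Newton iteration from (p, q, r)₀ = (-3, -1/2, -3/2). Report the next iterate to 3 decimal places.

(-1.515, -0.386, 4.173)

At (-3, -1/2, -3/2): F = (-32.750, 7.500, 2.000).
Jacobian J = [[-8·p, r + 1, q], [-1, 2·r, 2·q], [r, 2, p + 3]].
At the point, J = [[24.000, -0.500, -0.500], [-1.000, -3.000, -1.000], [-1.500, 2.000, 0.000]] (det J = 50.500).
Solving J·Δ = −F gives Δ = (1.485, 0.114, 5.673).
Then the next iterate is (p, q, r)₁ = (-1.515, -0.386, 4.173).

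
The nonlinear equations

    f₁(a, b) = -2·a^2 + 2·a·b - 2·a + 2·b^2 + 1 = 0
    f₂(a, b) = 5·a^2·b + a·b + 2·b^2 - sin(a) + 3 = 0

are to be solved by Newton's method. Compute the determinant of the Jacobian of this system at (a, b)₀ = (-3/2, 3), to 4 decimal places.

J = [[-4·a + 2·b - 2, 2·a + 4·b], [10·a·b + b - cos(a), 5·a^2 + a + 4·b]].
At the point, J = [[10.0000, 9.0000], [-42.070737, 21.7500]].
det J = 596.1366.

596.1366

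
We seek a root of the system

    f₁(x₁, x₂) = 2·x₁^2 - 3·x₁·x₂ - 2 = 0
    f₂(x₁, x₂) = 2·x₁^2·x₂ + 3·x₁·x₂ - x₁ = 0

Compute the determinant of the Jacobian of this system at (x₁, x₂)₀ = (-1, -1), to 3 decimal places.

J = [[4·x₁ - 3·x₂, -3·x₁], [4·x₁·x₂ + 3·x₂ - 1, 2·x₁^2 + 3·x₁]].
At the point, J = [[-1.000, 3.000], [0.000, -1.000]].
det J = 1.000.

1.000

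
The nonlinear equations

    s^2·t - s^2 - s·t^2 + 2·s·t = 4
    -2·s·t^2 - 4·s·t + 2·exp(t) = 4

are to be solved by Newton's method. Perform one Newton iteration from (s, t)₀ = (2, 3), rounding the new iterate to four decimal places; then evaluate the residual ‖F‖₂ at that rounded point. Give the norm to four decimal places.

At (2, 3): F = (-2.0000, -23.828926).
Jacobian J = [[2·s·t - 2·s - t^2 + 2·t, s^2 - 2·s·t + 2·s], [-2·t^2 - 4·t, -4·s·t - 4·s + 2·exp(t)]].
At the point, J = [[5.0000, -4.0000], [-30.0000, 8.171074]] (det J = -79.144631).
Solving J·Δ = −F gives Δ = (-1.4108, -2.2635).
Then the next iterate is (s, t)₁ = (0.5892, 0.7365).
Re-evaluating at (0.5892, 0.7365): F = (-3.543185, -2.197760), so ‖F‖₂ = 4.1694.

4.1694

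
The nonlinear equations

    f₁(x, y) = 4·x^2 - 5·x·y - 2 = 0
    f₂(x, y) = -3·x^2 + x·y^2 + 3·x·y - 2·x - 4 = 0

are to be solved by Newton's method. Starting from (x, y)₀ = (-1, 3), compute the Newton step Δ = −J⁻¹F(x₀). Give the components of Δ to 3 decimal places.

(0.392, -1.598)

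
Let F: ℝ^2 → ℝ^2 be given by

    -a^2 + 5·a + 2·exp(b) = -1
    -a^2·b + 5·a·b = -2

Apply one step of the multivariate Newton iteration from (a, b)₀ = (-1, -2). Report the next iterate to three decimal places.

At (-1, -2): F = (-4.72933, 14.000).
Jacobian J = [[-2·a + 5, 2·exp(b)], [-2·a·b + 5·b, -a^2 + 5·a]].
At the point, J = [[7.000, 0.27067], [-14.000, -6.000]] (det J = -38.21061).
Solving J·Δ = −F gives Δ = (0.643, 0.832).
Then the next iterate is (a, b)₁ = (-0.357, -1.168).

(-0.357, -1.168)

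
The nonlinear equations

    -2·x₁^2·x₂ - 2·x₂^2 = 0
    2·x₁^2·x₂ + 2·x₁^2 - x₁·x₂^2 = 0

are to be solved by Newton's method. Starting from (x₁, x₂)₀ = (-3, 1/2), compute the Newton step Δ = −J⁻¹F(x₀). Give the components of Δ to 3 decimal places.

(1.487, -0.029)

At (-3, 1/2): F = (-9.500, 27.750).
Jacobian J = [[-4·x₁·x₂, -2·x₁^2 - 4·x₂], [4·x₁·x₂ + 4·x₁ - x₂^2, 2·x₁^2 - 2·x₁·x₂]].
At the point, J = [[6.000, -20.000], [-18.250, 21.000]] (det J = -239.000).
Solving J·Δ = −F gives Δ = (1.487, -0.029).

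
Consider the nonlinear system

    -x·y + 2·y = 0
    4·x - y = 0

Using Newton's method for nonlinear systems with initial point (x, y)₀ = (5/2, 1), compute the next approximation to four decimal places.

(0.8333, 3.3333)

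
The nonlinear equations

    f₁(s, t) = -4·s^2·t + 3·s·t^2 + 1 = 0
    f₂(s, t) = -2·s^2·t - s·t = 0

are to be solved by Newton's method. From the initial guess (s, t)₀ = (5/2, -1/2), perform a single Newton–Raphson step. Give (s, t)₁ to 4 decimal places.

At (5/2, -1/2): F = (15.3750, 7.5000).
Jacobian J = [[-8·s·t + 3·t^2, -4·s^2 + 6·s·t], [-4·s·t - t, -2·s^2 - s]].
At the point, J = [[10.7500, -32.5000], [5.5000, -15.0000]] (det J = 17.5000).
Solving J·Δ = −F gives Δ = (-0.7500, 0.2250).
Then the next iterate is (s, t)₁ = (1.7500, -0.2750).

(1.7500, -0.2750)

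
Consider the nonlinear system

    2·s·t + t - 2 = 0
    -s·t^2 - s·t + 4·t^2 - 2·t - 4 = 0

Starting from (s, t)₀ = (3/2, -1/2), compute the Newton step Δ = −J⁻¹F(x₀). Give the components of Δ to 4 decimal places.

(-6.1000, -0.5250)

At (3/2, -1/2): F = (-4.0000, -1.6250).
Jacobian J = [[2·t, 2·s + 1], [-t^2 - t, -2·s·t - s + 8·t - 2]].
At the point, J = [[-1.0000, 4.0000], [0.2500, -6.0000]] (det J = 5.0000).
Solving J·Δ = −F gives Δ = (-6.1000, -0.5250).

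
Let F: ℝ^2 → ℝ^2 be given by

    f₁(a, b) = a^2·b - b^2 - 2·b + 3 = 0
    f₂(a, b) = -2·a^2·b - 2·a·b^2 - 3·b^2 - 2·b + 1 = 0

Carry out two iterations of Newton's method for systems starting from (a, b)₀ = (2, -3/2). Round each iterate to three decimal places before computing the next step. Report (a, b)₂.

At (2, -3/2): F = (-2.250, 0.250).
Jacobian J = [[2·a·b, a^2 - 2·b - 2], [-4·a·b - 2·b^2, -2·a^2 - 4·a·b - 6·b - 2]].
At the point, J = [[-6.000, 5.000], [7.500, 11.000]] (det J = -103.500).
Solving J·Δ = −F gives Δ = (-0.251, 0.149).
Then the next iterate is (a, b)₁ = (1.749, -1.351).
Round to (1.749, -1.351) and repeat: F = (-0.25591, 0.10726), J = [[-4.72580, 3.76100], [5.80119, 9.43959]].
Δ = (-0.042, 0.015), so (a, b)₂ = (1.707, -1.336).

(1.707, -1.336)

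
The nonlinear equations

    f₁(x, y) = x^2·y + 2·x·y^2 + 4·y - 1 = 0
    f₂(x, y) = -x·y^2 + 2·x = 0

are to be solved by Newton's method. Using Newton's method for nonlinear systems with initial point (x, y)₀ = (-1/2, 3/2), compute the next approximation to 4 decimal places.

(-1.4416, 1.2597)

At (-1/2, 3/2): F = (3.1250, 0.1250).
Jacobian J = [[2·x·y + 2·y^2, x^2 + 4·x·y + 4], [-y^2 + 2, -2·x·y]].
At the point, J = [[3.0000, 1.2500], [-0.2500, 1.5000]] (det J = 4.8125).
Solving J·Δ = −F gives Δ = (-0.9416, -0.2403).
Then the next iterate is (x, y)₁ = (-1.4416, 1.2597).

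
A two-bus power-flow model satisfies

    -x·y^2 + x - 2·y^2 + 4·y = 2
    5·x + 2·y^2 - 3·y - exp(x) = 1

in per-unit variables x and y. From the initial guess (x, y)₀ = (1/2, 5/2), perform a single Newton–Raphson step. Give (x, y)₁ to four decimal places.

At (1/2, 5/2): F = (-7.1250, 4.851279).
Jacobian J = [[-y^2 + 1, -2·x·y - 4·y + 4], [-exp(x) + 5, 4·y - 3]].
At the point, J = [[-5.2500, -8.5000], [3.351279, 7.0000]] (det J = -8.264131).
Solving J·Δ = −F gives Δ = (-1.0454, -0.1926).
Then the next iterate is (x, y)₁ = (-0.5454, 2.3074).

(-0.5454, 2.3074)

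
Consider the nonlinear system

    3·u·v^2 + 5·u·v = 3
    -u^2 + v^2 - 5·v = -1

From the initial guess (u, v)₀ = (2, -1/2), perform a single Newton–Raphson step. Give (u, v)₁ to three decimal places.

At (2, -1/2): F = (-6.500, -0.250).
Jacobian J = [[3·v^2 + 5·v, 6·u·v + 5·u], [-2·u, 2·v - 5]].
At the point, J = [[-1.750, 4.000], [-4.000, -6.000]] (det J = 26.500).
Solving J·Δ = −F gives Δ = (-1.509, 0.965).
Then the next iterate is (u, v)₁ = (0.491, 0.465).

(0.491, 0.465)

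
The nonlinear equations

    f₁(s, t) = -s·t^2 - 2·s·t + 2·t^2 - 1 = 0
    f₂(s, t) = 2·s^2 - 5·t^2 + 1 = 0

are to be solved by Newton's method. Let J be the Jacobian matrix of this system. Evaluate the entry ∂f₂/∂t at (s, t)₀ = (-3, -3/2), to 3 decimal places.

∂f₂/∂t = -10·t.
At (-3, -3/2) this is 15.000.

15.000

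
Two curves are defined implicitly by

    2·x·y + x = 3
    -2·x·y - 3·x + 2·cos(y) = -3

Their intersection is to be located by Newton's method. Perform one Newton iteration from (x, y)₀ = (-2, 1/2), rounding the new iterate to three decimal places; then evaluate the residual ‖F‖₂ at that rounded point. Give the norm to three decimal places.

2.088

At (-2, 1/2): F = (-7.000, 12.75517).
Jacobian J = [[2·y + 1, 2·x], [-2·y - 3, -2·x - 2·sin(y)]].
At the point, J = [[2.000, -4.000], [-4.000, 3.04115]] (det J = -9.91770).
Solving J·Δ = −F gives Δ = (2.998, -0.251).
Then the next iterate is (x, y)₁ = (0.998, 0.249).
Re-evaluating at (0.998, 0.249): F = (-1.50500, 1.44731), so ‖F‖₂ = 2.088.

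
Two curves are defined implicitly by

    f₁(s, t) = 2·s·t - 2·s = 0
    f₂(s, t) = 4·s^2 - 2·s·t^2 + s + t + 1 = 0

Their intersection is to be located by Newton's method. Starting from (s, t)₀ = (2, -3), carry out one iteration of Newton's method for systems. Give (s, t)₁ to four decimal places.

At (2, -3): F = (-16.0000, -20.0000).
Jacobian J = [[2·t - 2, 2·s], [8·s - 2·t^2 + 1, -4·s·t + 1]].
At the point, J = [[-8.0000, 4.0000], [-1.0000, 25.0000]] (det J = -196.0000).
Solving J·Δ = −F gives Δ = (-1.6327, 0.7347).
Then the next iterate is (s, t)₁ = (0.3673, -2.2653).

(0.3673, -2.2653)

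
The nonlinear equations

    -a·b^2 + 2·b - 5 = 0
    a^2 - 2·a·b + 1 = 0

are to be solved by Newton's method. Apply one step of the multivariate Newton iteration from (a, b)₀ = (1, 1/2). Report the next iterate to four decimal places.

(16.0000, 8.5000)

At (1, 1/2): F = (-4.2500, 1.0000).
Jacobian J = [[-b^2, -2·a·b + 2], [2·a - 2·b, -2·a]].
At the point, J = [[-0.2500, 1.0000], [1.0000, -2.0000]] (det J = -0.5000).
Solving J·Δ = −F gives Δ = (15.0000, 8.0000).
Then the next iterate is (a, b)₁ = (16.0000, 8.5000).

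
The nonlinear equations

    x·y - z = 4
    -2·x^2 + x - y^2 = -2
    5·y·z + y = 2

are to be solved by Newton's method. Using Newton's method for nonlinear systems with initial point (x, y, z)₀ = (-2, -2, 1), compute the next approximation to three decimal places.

At (-2, -2, 1): F = (-1.000, -12.000, -14.000).
Jacobian J = [[y, x, -1], [-4·x + 1, -2·y, 0], [0, 5·z + 1, 5·y]].
At the point, J = [[-2.000, -2.000, -1.000], [9.000, 4.000, 0.000], [0.000, 6.000, -10.000]] (det J = -154.000).
Solving J·Δ = −F gives Δ = (1.922, -1.325, -2.195).
Then the next iterate is (x, y, z)₁ = (-0.078, -3.325, -1.195).

(-0.078, -3.325, -1.195)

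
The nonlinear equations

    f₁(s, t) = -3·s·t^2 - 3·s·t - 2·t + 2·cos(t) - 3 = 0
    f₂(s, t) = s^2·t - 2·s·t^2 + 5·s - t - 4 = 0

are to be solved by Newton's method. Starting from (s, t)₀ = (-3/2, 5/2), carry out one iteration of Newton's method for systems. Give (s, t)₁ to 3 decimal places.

(1.907, 5.007)

At (-3/2, 5/2): F = (29.77271, 10.375).
Jacobian J = [[-3·t^2 - 3·t, -6·s·t - 3·s - 2·sin(t) - 2], [2·s·t - 2·t^2 + 5, s^2 - 4·s·t - 1]].
At the point, J = [[-26.250, 23.80306], [-15.000, 16.250]] (det J = -69.51666).
Solving J·Δ = −F gives Δ = (3.407, 2.507).
Then the next iterate is (s, t)₁ = (1.907, 5.007).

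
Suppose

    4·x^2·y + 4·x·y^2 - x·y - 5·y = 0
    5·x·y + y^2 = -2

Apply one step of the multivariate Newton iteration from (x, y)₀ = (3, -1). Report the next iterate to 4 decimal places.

(2.2952, -0.3480)

At (3, -1): F = (-16.0000, -12.0000).
Jacobian J = [[8·x·y + 4·y^2 - y, 4·x^2 + 8·x·y - x - 5], [5·y, 5·x + 2·y]].
At the point, J = [[-19.0000, 4.0000], [-5.0000, 13.0000]] (det J = -227.0000).
Solving J·Δ = −F gives Δ = (-0.7048, 0.6520).
Then the next iterate is (x, y)₁ = (2.2952, -0.3480).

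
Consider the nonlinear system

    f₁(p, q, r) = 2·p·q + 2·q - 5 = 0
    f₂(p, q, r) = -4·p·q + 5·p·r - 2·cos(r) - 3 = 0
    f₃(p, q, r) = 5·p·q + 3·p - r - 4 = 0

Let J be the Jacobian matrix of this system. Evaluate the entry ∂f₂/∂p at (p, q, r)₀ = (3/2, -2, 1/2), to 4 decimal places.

∂f₂/∂p = -4·q + 5·r.
At (3/2, -2, 1/2) this is 10.5000.

10.5000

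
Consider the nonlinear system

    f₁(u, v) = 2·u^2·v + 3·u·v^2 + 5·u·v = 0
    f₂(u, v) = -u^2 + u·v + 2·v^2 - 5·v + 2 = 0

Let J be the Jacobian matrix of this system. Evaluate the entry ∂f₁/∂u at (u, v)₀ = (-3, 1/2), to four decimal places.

∂f₁/∂u = 4·u·v + 3·v^2 + 5·v.
At (-3, 1/2) this is -2.7500.

-2.7500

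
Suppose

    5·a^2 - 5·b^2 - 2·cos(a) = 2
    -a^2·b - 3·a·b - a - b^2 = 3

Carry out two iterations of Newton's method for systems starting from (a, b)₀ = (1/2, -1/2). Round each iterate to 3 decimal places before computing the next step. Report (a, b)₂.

(1.579, -1.376)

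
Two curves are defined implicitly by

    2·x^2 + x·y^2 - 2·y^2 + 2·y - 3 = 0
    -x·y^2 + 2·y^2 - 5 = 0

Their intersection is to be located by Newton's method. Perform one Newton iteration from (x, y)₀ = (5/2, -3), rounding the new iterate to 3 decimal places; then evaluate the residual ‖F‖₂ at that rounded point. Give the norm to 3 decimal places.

7.355

At (5/2, -3): F = (8.000, -9.500).
Jacobian J = [[4·x + y^2, 2·x·y - 4·y + 2], [-y^2, -2·x·y + 4·y]].
At the point, J = [[19.000, -1.000], [-9.000, 3.000]] (det J = 48.000).
Solving J·Δ = −F gives Δ = (-0.302, 2.260).
Then the next iterate is (x, y)₁ = (2.198, -0.740).
Re-evaluating at (2.198, -0.740): F = (5.29083, -5.10842), so ‖F‖₂ = 7.355.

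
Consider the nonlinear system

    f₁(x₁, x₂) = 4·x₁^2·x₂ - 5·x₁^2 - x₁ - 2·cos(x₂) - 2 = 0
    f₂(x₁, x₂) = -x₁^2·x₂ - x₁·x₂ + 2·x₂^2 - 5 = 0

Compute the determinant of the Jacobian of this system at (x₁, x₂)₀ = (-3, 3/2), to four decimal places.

-284.9624

J = [[8·x₁·x₂ - 10·x₁ - 1, 4·x₁^2 + 2·sin(x₂)], [-2·x₁·x₂ - x₂, -x₁^2 - x₁ + 4·x₂]].
At the point, J = [[-7.0000, 37.994990], [7.5000, 0.0000]].
det J = -284.9624.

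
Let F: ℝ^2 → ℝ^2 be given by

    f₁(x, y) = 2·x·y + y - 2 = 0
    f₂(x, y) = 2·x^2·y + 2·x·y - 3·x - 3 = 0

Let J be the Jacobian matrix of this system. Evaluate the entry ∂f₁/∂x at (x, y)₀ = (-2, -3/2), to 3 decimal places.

-3.000

∂f₁/∂x = 2·y.
At (-2, -3/2) this is -3.000.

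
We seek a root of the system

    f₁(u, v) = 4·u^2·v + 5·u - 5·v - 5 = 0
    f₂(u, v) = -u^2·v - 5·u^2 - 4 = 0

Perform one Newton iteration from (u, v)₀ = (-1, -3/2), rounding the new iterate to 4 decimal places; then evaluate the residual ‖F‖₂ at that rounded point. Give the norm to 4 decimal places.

5.2776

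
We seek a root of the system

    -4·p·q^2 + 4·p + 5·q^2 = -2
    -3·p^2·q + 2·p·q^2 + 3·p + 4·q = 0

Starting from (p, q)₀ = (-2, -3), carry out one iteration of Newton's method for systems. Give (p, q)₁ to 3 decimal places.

At (-2, -3): F = (111.000, -18.000).
Jacobian J = [[-4·q^2 + 4, -8·p·q + 10·q], [-6·p·q + 2·q^2 + 3, -3·p^2 + 4·p·q + 4]].
At the point, J = [[-32.000, -78.000], [-15.000, 16.000]] (det J = -1682.000).
Solving J·Δ = −F gives Δ = (0.221, 1.332).
Then the next iterate is (p, q)₁ = (-1.779, -1.668).

(-1.779, -1.668)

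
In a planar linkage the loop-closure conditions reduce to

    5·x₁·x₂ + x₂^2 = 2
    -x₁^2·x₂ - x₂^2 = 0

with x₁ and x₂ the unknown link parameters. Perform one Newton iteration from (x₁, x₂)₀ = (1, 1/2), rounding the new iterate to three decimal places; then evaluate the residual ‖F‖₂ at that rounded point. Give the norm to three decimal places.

At (1, 1/2): F = (0.750, -0.750).
Jacobian J = [[5·x₂, 5·x₁ + 2·x₂], [-2·x₁·x₂, -x₁^2 - 2·x₂]].
At the point, J = [[2.500, 6.000], [-1.000, -2.000]] (det J = 1.000).
Solving J·Δ = −F gives Δ = (-3.000, 1.125).
Then the next iterate is (x₁, x₂)₁ = (-2.000, 1.625).
Re-evaluating at (-2.000, 1.625): F = (-15.60938, -9.14062), so ‖F‖₂ = 18.089.

18.089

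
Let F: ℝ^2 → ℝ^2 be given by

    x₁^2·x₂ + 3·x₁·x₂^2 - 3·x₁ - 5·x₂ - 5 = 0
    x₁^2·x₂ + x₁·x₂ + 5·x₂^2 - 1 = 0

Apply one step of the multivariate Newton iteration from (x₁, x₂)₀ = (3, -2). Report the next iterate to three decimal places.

(2.358, -1.502)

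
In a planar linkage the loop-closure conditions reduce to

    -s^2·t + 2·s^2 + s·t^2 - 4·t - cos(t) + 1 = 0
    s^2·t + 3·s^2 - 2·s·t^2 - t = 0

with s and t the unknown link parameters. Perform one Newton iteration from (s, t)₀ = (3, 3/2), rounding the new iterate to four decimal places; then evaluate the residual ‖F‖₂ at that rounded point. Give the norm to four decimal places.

4.4126

At (3, 3/2): F = (6.179263, 25.5000).
Jacobian J = [[-2·s·t + 4·s + t^2, -s^2 + 2·s·t + sin(t) - 4], [2·s·t + 6·s - 2·t^2, s^2 - 4·s·t - 1]].
At the point, J = [[5.2500, -3.002505], [22.5000, -10.0000]] (det J = 15.056363).
Solving J·Δ = −F gives Δ = (-0.9811, 0.3426).
Then the next iterate is (s, t)₁ = (2.0189, 1.8426).
Re-evaluating at (2.0189, 1.8426): F = (1.394143, 4.186594), so ‖F‖₂ = 4.4126.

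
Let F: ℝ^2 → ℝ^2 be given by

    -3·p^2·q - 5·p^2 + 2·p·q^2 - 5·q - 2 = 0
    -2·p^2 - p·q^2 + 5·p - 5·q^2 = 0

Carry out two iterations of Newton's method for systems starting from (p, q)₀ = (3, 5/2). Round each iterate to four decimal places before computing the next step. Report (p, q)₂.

At (3, 5/2): F = (-89.5000, -53.0000).
Jacobian J = [[-6·p·q - 10·p + 2·q^2, -3·p^2 + 4·p·q - 5], [-4·p - q^2 + 5, -2·p·q - 10·q]].
At the point, J = [[-62.5000, -2.0000], [-13.2500, -40.0000]] (det J = 2473.5000).
Solving J·Δ = −F gives Δ = (-1.4045, -0.8598).
Then the next iterate is (p, q)₁ = (1.5955, 1.6402).
Round to (1.5955, 1.6402) and repeat: F = (-26.870473, -14.857324), J = [[-26.276123, -2.169104], [-4.072256, -21.635878]].
Δ = (-0.9812, -0.5020), so (p, q)₂ = (0.6143, 1.1382).

(0.6143, 1.1382)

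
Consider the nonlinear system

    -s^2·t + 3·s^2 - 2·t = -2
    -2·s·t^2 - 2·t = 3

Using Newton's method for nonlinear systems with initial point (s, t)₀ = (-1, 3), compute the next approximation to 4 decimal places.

At (-1, 3): F = (-4.0000, 9.0000).
Jacobian J = [[-2·s·t + 6·s, -s^2 - 2], [-2·t^2, -4·s·t - 2]].
At the point, J = [[0.0000, -3.0000], [-18.0000, 10.0000]] (det J = -54.0000).
Solving J·Δ = −F gives Δ = (-0.2407, -1.3333).
Then the next iterate is (s, t)₁ = (-1.2407, 1.6667).

(-1.2407, 1.6667)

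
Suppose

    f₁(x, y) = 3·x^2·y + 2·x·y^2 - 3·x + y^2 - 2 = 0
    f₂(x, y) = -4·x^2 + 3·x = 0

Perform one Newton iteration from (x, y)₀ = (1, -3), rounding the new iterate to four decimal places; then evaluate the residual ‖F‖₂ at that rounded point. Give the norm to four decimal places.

At (1, -3): F = (13.0000, -1.0000).
Jacobian J = [[6·x·y + 2·y^2 - 3, 3·x^2 + 4·x·y + 2·y], [-8·x + 3, 0]].
At the point, J = [[-3.0000, -15.0000], [-5.0000, 0.0000]] (det J = -75.0000).
Solving J·Δ = −F gives Δ = (-0.2000, 0.9067).
Then the next iterate is (x, y)₁ = (0.8000, -2.0933).
Re-evaluating at (0.8000, -2.0933): F = (2.973817, -0.1600), so ‖F‖₂ = 2.9781.

2.9781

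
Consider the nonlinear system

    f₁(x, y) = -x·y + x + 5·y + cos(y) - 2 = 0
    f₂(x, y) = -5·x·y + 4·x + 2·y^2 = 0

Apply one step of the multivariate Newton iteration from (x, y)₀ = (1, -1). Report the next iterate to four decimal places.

At (1, -1): F = (-4.459698, 11.0000).
Jacobian J = [[-y + 1, -x - sin(y) + 5], [-5·y + 4, -5·x + 4·y]].
At the point, J = [[2.0000, 4.841471], [9.0000, -9.0000]] (det J = -61.573239).
Solving J·Δ = −F gives Δ = (-0.2131, 1.0092).
Then the next iterate is (x, y)₁ = (0.7869, 0.0092).

(0.7869, 0.0092)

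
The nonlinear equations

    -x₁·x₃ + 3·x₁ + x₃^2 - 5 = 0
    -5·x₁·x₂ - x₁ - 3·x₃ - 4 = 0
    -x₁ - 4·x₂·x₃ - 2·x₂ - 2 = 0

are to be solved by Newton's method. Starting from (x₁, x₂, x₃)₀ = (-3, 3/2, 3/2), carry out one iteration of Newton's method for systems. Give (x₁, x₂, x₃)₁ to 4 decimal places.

(-6.0596, -0.9725, 3.4732)

At (-3, 3/2, 3/2): F = (-7.2500, 17.0000, -11.0000).
Jacobian J = [[-x₃ + 3, 0, -x₁ + 2·x₃], [-5·x₂ - 1, -5·x₁, -3], [-1, -4·x₃ - 2, -4·x₂]].
At the point, J = [[1.5000, 0.0000, 6.0000], [-8.5000, 15.0000, -3.0000], [-1.0000, -8.0000, -6.0000]] (det J = 327.0000).
Solving J·Δ = −F gives Δ = (-3.0596, -2.4725, 1.9732).
Then the next iterate is (x₁, x₂, x₃)₁ = (-6.0596, -0.9725, 3.4732).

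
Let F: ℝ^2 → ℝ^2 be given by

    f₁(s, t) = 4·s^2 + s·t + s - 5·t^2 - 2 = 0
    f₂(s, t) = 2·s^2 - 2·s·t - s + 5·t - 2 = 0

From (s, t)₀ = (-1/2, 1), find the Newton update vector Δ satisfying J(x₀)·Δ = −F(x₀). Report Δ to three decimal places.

(0.163, -0.698)

At (-1/2, 1): F = (-7.000, 5.000).
Jacobian J = [[8·s + t + 1, s - 10·t], [4·s - 2·t - 1, -2·s + 5]].
At the point, J = [[-2.000, -10.500], [-5.000, 6.000]] (det J = -64.500).
Solving J·Δ = −F gives Δ = (0.163, -0.698).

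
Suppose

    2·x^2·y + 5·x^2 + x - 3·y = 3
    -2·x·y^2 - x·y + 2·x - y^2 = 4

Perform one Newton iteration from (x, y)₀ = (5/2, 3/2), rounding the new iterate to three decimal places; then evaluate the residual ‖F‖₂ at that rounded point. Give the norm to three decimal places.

13.245

At (5/2, 3/2): F = (45.000, -16.250).
Jacobian J = [[4·x·y + 10·x + 1, 2·x^2 - 3], [-2·y^2 - y + 2, -4·x·y - x - 2·y]].
At the point, J = [[41.000, 9.500], [-4.000, -20.500]] (det J = -802.500).
Solving J·Δ = −F gives Δ = (-0.957, -0.606).
Then the next iterate is (x, y)₁ = (1.543, 0.894).
Re-evaluating at (1.543, 0.894): F = (12.02220, -5.55912), so ‖F‖₂ = 13.245.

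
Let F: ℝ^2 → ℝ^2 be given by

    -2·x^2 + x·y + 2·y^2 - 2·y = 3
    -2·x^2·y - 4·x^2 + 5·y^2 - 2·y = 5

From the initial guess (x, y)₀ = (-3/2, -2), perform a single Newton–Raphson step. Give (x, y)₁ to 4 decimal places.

At (-3/2, -2): F = (7.5000, 19.0000).
Jacobian J = [[-4·x + y, x + 4·y - 2], [-4·x·y - 8·x, -2·x^2 + 10·y - 2]].
At the point, J = [[4.0000, -11.5000], [0.0000, -26.5000]] (det J = -106.0000).
Solving J·Δ = −F gives Δ = (0.1863, 0.7170).
Then the next iterate is (x, y)₁ = (-1.3137, -1.2830).

(-1.3137, -1.2830)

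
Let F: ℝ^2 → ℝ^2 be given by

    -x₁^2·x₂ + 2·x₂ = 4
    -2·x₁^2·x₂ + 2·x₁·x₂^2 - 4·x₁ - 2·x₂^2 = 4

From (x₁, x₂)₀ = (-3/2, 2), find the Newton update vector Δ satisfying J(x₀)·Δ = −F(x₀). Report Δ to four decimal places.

At (-3/2, 2): F = (-4.5000, -27.0000).
Jacobian J = [[-2·x₁·x₂, -x₁^2 + 2], [-4·x₁·x₂ + 2·x₂^2 - 4, -2·x₁^2 + 4·x₁·x₂ - 4·x₂]].
At the point, J = [[6.0000, -0.2500], [16.0000, -24.5000]] (det J = -143.0000).
Solving J·Δ = −F gives Δ = (0.7238, -0.6294).

(0.7238, -0.6294)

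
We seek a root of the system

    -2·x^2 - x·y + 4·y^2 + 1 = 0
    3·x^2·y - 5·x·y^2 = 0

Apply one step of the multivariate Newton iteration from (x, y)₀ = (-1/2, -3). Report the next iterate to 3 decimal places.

At (-1/2, -3): F = (35.000, 20.250).
Jacobian J = [[-4·x - y, -x + 8·y], [6·x·y - 5·y^2, 3·x^2 - 10·x·y]].
At the point, J = [[5.000, -23.500], [-36.000, -14.250]] (det J = -917.250).
Solving J·Δ = −F gives Δ = (-0.025, 1.484).
Then the next iterate is (x, y)₁ = (-0.525, -1.516).

(-0.525, -1.516)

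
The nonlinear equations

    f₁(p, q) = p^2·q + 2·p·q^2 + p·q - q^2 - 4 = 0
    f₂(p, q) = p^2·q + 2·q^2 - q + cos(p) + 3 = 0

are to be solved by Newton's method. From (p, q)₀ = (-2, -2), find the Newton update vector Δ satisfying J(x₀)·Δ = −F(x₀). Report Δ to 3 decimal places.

(0.147, 1.179)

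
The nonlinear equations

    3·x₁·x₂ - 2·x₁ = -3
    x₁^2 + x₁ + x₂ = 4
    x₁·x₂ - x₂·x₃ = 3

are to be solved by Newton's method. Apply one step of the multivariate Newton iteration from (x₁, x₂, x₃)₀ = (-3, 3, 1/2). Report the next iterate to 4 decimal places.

At (-3, 3, 1/2): F = (-18.0000, 5.0000, -13.5000).
Jacobian J = [[3·x₂ - 2, 3·x₁, 0], [2·x₁ + 1, 1, 0], [x₂, x₁ - x₃, -x₂]].
At the point, J = [[7.0000, -9.0000, 0.0000], [-5.0000, 1.0000, 0.0000], [3.0000, -3.5000, -3.0000]] (det J = 114.0000).
Solving J·Δ = −F gives Δ = (0.7105, -1.4474, -2.1009).
Then the next iterate is (x₁, x₂, x₃)₁ = (-2.2895, 1.5526, -1.6009).

(-2.2895, 1.5526, -1.6009)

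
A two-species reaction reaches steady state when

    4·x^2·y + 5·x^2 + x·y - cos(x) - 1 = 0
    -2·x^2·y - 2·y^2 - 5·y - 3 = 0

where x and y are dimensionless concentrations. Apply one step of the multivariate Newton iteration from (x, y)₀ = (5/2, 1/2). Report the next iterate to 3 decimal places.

At (5/2, 1/2): F = (44.80114, -12.250).
Jacobian J = [[8·x·y + 10·x + y + sin(x), 4·x^2 + x], [-4·x·y, -2·x^2 - 4·y - 5]].
At the point, J = [[36.09847, 27.500], [-5.000, -19.500]] (det J = -566.42021).
Solving J·Δ = −F gives Δ = (-0.948, -0.385).
Then the next iterate is (x, y)₁ = (1.552, 0.115).

(1.552, 0.115)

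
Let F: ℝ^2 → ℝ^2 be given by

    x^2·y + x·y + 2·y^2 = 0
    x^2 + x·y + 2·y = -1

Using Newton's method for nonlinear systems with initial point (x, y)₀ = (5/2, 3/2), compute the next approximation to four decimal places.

(0.2032, 1.7065)

At (5/2, 3/2): F = (17.6250, 14.0000).
Jacobian J = [[2·x·y + y, x^2 + x + 4·y], [2·x + y, x + 2]].
At the point, J = [[9.0000, 14.7500], [6.5000, 4.5000]] (det J = -55.3750).
Solving J·Δ = −F gives Δ = (-2.2968, 0.2065).
Then the next iterate is (x, y)₁ = (0.2032, 1.7065).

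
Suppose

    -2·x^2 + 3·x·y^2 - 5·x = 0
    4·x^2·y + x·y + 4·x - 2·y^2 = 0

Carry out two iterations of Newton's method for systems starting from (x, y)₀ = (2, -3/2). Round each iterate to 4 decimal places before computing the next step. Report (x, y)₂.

At (2, -3/2): F = (-4.5000, -23.5000).
Jacobian J = [[-4·x + 3·y^2 - 5, 6·x·y], [8·x·y + y + 4, 4·x^2 + x - 4·y]].
At the point, J = [[-6.2500, -18.0000], [-21.5000, 24.0000]] (det J = -537.0000).
Solving J·Δ = −F gives Δ = (-0.9888, 0.0933).
Then the next iterate is (x, y)₁ = (1.0112, -1.4067).
Round to (1.0112, -1.4067) and repeat: F = (-1.098148, -7.088811), J = [[-3.108385, -8.534730], [-8.786340, 10.728102]].
Δ = (-0.6672, 0.1143), so (x, y)₂ = (0.3440, -1.2924).

(0.3440, -1.2924)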